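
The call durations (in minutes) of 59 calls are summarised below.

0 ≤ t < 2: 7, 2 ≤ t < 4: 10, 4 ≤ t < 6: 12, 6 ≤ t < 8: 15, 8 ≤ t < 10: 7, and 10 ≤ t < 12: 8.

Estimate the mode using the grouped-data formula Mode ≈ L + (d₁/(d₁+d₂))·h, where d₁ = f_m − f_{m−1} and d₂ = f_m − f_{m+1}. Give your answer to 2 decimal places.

Modal class: 6 ≤ t < 8 (highest frequency 15).
d₁ = 15 − 12 = 3, d₂ = 15 − 7 = 8
Mode ≈ 6 + (3/(3+8)) × 2 = 6 + 0.5455 = 6.5455

6.55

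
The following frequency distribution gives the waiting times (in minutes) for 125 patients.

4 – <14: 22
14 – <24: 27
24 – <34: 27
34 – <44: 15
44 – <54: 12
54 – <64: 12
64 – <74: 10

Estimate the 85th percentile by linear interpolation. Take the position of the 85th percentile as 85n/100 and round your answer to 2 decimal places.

Cumulative frequencies: 22, 49, 76, 91, 103, 115, 125
n = 125; position = 85n/100 = 106.25.
This falls in the class 54 – <64: L = 54, F = 103, f = 12, h = 10.
85th percentile ≈ 54 + ((106.25 − 103) / 12) × 10 = 56.7083

56.71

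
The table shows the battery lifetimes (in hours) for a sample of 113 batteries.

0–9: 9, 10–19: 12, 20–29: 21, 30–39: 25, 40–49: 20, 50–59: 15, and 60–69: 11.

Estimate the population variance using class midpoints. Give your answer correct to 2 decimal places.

Midpoints: 4.5, 14.5, 24.5, 34.5, 44.5, 54.5, 64.5
n = 113, Σfm = 4008.5, mean = 35.4735
Σfm² = 174988.25
Σf(m − x̄)² = Σfm² − (Σfm)²/n = 174988.25 − 4008.5²/113 = 32792.9204
Population variance = 32792.9204 / 113 = 290.2028

290.20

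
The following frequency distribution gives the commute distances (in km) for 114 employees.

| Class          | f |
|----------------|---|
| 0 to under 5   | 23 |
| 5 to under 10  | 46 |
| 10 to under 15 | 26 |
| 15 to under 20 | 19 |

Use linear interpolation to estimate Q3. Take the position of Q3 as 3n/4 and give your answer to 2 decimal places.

13.17

Cumulative frequencies: 23, 69, 95, 114
n = 114; position = 3n/4 = 85.5.
This falls in the class 10 to under 15: L = 10, F = 69, f = 26, h = 5.
Upper quartile ≈ 10 + ((85.5 − 69) / 26) × 5 = 13.1731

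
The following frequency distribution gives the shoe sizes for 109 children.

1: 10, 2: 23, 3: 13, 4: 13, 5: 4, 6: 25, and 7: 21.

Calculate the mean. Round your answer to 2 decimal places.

4.26

Values: 1, 2, 3, 4, 5, 6, 7
Σfx = 10×1 + 23×2 + 13×3 + 13×4 + 4×5 + 25×6 + 21×7 = 464
n = Σf = 109
Mean = 464 / 109 = 4.2569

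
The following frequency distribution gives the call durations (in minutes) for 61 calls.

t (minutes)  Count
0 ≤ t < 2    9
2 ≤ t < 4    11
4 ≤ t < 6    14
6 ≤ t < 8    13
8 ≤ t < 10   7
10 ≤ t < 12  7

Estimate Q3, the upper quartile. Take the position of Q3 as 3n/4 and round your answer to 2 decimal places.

Cumulative frequencies: 9, 20, 34, 47, 54, 61
n = 61; position = 3n/4 = 45.75.
This falls in the class 6 ≤ t < 8: L = 6, F = 34, f = 13, h = 2.
Upper quartile ≈ 6 + ((45.75 − 34) / 13) × 2 = 7.8077

7.81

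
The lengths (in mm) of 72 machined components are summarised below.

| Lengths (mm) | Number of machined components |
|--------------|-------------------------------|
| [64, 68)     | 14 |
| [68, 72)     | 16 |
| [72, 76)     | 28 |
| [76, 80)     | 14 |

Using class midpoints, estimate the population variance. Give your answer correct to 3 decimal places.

16.333

Midpoints: 66, 70, 74, 78
n = 72, Σfm = 5208, mean = 72.3333
Σfm² = 377888
Σf(m − x̄)² = Σfm² − (Σfm)²/n = 377888 − 5208²/72 = 1176.0000
Population variance = 1176.0000 / 72 = 16.3333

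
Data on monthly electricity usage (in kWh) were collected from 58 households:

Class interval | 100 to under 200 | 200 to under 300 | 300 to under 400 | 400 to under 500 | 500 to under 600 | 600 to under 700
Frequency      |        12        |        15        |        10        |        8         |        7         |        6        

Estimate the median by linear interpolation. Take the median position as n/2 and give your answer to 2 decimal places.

Cumulative frequencies: 12, 27, 37, 45, 52, 58
n = 58; position = n/2 = 29.
This falls in the class 300 to under 400: L = 300, F = 27, f = 10, h = 100.
Median ≈ 300 + ((29 − 27) / 10) × 100 = 320.0000

320.00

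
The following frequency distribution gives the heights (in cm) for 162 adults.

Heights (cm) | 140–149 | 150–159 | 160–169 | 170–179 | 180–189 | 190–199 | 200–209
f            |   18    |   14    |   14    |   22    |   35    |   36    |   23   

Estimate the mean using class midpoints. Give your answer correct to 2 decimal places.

179.44

Midpoints: 144.5, 154.5, 164.5, 174.5, 184.5, 194.5, 204.5
Σfm = 18×144.5 + 14×154.5 + 14×164.5 + 22×174.5 + 35×184.5 + 36×194.5 + 23×204.5 = 29069
n = Σf = 162
Mean = 29069 / 162 = 179.4383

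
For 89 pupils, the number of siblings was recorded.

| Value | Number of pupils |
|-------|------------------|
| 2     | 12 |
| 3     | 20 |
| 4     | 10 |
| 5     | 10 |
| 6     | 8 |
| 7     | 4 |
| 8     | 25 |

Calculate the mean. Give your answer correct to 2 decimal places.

Values: 2, 3, 4, 5, 6, 7, 8
Σfx = 12×2 + 20×3 + 10×4 + 10×5 + 8×6 + 4×7 + 25×8 = 450
n = Σf = 89
Mean = 450 / 89 = 5.0562

5.06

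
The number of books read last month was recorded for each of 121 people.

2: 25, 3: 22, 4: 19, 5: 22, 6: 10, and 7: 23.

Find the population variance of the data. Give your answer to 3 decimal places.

3.128

Values: 2, 3, 4, 5, 6, 7
n = 121, Σfx = 523, mean = 4.3223
Σfx² = 2639
Σf(x − x̄)² = Σfx² − (Σfx)²/n = 2639 − 523²/121 = 378.4298
Population variance = 378.4298 / 121 = 3.1275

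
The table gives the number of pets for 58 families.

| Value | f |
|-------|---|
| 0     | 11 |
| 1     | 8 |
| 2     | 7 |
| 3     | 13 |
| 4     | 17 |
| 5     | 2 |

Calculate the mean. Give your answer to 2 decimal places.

2.40

Values: 0, 1, 2, 3, 4, 5
Σfx = 11×0 + 8×1 + 7×2 + 13×3 + 17×4 + 2×5 = 139
n = Σf = 58
Mean = 139 / 58 = 2.3966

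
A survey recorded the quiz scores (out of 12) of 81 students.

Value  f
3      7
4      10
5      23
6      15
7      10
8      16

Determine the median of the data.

6

Cumulative frequencies: 7, 17, 40, 55, 65, 81
n = 81, so the median is the value in position (n+1)/2 = 41.
Position 41 falls at value 6.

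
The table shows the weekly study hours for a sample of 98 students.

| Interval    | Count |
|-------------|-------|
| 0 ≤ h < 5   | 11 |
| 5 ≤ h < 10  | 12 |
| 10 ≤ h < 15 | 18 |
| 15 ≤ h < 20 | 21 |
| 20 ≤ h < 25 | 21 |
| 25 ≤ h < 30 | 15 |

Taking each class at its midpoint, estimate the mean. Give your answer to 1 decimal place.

Midpoints: 2.5, 7.5, 12.5, 17.5, 22.5, 27.5
Σfm = 11×2.5 + 12×7.5 + 18×12.5 + 21×17.5 + 21×22.5 + 15×27.5 = 1595
n = Σf = 98
Mean = 1595 / 98 = 16.2755

16.3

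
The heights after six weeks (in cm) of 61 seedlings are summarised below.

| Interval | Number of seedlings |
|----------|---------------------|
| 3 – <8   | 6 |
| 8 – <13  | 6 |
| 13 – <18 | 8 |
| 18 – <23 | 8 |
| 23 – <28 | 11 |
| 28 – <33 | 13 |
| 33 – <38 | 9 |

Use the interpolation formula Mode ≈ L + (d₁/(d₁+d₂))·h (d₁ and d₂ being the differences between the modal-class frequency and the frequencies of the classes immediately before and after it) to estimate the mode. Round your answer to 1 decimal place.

Modal class: 28 – <33 (highest frequency 13).
d₁ = 13 − 11 = 2, d₂ = 13 − 9 = 4
Mode ≈ 28 + (2/(2+4)) × 5 = 28 + 1.6667 = 29.6667

29.7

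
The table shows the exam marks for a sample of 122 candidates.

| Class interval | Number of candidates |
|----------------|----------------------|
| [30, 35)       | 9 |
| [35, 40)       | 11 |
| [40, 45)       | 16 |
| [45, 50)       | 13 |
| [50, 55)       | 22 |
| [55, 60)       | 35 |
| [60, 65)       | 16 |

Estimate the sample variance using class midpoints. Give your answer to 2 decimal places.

Midpoints: 32.5, 37.5, 42.5, 47.5, 52.5, 57.5, 62.5
n = 122, Σfm = 6170, mean = 50.5738
Σfm² = 322062.5
Σf(m − x̄)² = Σfm² − (Σfm)²/n = 322062.5 − 6170²/122 = 10022.3361
Sample variance = 10022.3361 / 121 = 82.8292

82.83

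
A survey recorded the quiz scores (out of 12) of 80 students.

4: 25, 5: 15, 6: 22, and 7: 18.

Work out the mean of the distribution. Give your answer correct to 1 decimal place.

Values: 4, 5, 6, 7
Σfx = 25×4 + 15×5 + 22×6 + 18×7 = 433
n = Σf = 80
Mean = 433 / 80 = 5.4125

5.4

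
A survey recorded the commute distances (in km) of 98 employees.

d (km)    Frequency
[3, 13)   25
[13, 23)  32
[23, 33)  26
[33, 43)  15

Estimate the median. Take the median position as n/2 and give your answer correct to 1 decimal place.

20.5

Cumulative frequencies: 25, 57, 83, 98
n = 98; position = n/2 = 49.
This falls in the class [13, 23): L = 13, F = 25, f = 32, h = 10.
Median ≈ 13 + ((49 − 25) / 32) × 10 = 20.5000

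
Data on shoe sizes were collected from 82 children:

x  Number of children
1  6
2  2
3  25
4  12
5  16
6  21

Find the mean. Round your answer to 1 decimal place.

Values: 1, 2, 3, 4, 5, 6
Σfx = 6×1 + 2×2 + 25×3 + 12×4 + 16×5 + 21×6 = 339
n = Σf = 82
Mean = 339 / 82 = 4.1341

4.1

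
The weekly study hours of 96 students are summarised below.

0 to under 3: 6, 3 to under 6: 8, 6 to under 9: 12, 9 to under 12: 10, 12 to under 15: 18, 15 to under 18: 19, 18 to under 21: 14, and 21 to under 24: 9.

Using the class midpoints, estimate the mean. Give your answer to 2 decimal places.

Midpoints: 1.5, 4.5, 7.5, 10.5, 13.5, 16.5, 19.5, 22.5
Σfm = 6×1.5 + 8×4.5 + 12×7.5 + 10×10.5 + 18×13.5 + 19×16.5 + 14×19.5 + 9×22.5 = 1272
n = Σf = 96
Mean = 1272 / 96 = 13.2500

13.25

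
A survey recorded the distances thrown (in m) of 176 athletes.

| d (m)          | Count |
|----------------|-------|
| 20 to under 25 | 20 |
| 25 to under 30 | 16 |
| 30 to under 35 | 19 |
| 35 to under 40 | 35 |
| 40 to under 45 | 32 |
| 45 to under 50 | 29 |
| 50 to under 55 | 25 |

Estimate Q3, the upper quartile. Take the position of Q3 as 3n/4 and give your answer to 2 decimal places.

Cumulative frequencies: 20, 36, 55, 90, 122, 151, 176
n = 176; position = 3n/4 = 132.
This falls in the class 45 to under 50: L = 45, F = 122, f = 29, h = 5.
Upper quartile ≈ 45 + ((132 − 122) / 29) × 5 = 46.7241

46.72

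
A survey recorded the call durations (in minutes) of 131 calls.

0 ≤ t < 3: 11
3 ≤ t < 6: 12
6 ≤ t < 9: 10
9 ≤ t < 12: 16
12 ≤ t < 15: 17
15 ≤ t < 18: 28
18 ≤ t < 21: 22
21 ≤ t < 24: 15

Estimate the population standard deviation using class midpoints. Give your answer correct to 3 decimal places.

Midpoints: 1.5, 4.5, 7.5, 10.5, 13.5, 16.5, 19.5, 22.5
n = 131, Σfm = 1771.5, mean = 13.5229
Σfm² = 29274.75
Σf(m − x̄)² = Σfm² − (Σfm)²/n = 29274.75 − 1771.5²/131 = 5318.9313
Population variance = 5318.9313 / 131 = 40.6025
Standard deviation = √40.6025 = 6.3720

6.372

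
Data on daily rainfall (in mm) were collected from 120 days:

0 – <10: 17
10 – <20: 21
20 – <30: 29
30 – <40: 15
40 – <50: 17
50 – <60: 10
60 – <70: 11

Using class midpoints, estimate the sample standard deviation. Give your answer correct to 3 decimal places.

18.322

Midpoints: 5, 15, 25, 35, 45, 55, 65
n = 120, Σfm = 3680, mean = 30.6667
Σfm² = 152800
Σf(m − x̄)² = Σfm² − (Σfm)²/n = 152800 − 3680²/120 = 39946.6667
Sample variance = 39946.6667 / 119 = 335.6863
Standard deviation = √335.6863 = 18.3217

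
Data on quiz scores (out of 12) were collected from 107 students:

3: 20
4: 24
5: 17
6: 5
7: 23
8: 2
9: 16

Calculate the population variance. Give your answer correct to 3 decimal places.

4.155

Values: 3, 4, 5, 6, 7, 8, 9
n = 107, Σfx = 592, mean = 5.5327
Σfx² = 3720
Σf(x − x̄)² = Σfx² − (Σfx)²/n = 3720 − 592²/107 = 444.6355
Population variance = 444.6355 / 107 = 4.1555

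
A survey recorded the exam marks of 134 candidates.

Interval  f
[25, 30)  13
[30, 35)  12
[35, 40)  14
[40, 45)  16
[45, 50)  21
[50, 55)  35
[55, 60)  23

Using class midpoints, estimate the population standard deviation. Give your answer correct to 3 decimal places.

Midpoints: 27.5, 32.5, 37.5, 42.5, 47.5, 52.5, 57.5
n = 134, Σfm = 6110, mean = 45.5970
Σfm² = 290987.5
Σf(m − x̄)² = Σfm² − (Σfm)²/n = 290987.5 − 6110²/134 = 12389.7388
Population variance = 12389.7388 / 134 = 92.4607
Standard deviation = √92.4607 = 9.6157

9.616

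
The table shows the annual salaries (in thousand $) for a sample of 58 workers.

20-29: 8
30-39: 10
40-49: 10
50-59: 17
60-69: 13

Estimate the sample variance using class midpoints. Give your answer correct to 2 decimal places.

Midpoints: 24.5, 34.5, 44.5, 54.5, 64.5
n = 58, Σfm = 2751, mean = 47.4310
Σfm² = 141084.5
Σf(m − x̄)² = Σfm² − (Σfm)²/n = 141084.5 − 2751²/58 = 10601.7241
Sample variance = 10601.7241 / 57 = 185.9952

186.00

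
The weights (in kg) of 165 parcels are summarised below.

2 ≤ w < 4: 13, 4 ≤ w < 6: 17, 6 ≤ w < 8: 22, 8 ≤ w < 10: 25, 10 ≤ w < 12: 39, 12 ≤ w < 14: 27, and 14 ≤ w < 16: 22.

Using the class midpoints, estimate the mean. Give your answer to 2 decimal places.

Midpoints: 3, 5, 7, 9, 11, 13, 15
Σfm = 13×3 + 17×5 + 22×7 + 25×9 + 39×11 + 27×13 + 22×15 = 1613
n = Σf = 165
Mean = 1613 / 165 = 9.7758

9.78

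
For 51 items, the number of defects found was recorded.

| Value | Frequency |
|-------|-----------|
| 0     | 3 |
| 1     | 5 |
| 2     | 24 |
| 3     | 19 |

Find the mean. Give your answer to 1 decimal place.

2.2

Values: 0, 1, 2, 3
Σfx = 3×0 + 5×1 + 24×2 + 19×3 = 110
n = Σf = 51
Mean = 110 / 51 = 2.1569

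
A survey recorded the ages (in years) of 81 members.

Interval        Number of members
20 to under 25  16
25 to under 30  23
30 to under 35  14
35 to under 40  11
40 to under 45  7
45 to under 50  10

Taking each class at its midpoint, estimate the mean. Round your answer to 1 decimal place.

32.5

Midpoints: 22.5, 27.5, 32.5, 37.5, 42.5, 47.5
Σfm = 16×22.5 + 23×27.5 + 14×32.5 + 11×37.5 + 7×42.5 + 10×47.5 = 2632.5
n = Σf = 81
Mean = 2632.5 / 81 = 32.5000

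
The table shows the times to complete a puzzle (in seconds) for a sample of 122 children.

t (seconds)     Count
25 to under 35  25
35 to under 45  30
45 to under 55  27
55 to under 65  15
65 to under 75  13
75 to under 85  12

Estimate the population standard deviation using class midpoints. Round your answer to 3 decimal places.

15.809

Midpoints: 30, 40, 50, 60, 70, 80
n = 122, Σfm = 6070, mean = 49.7541
Σfm² = 332500
Σf(m − x̄)² = Σfm² − (Σfm)²/n = 332500 − 6070²/122 = 30492.6230
Population variance = 30492.6230 / 122 = 249.9395
Standard deviation = √249.9395 = 15.8095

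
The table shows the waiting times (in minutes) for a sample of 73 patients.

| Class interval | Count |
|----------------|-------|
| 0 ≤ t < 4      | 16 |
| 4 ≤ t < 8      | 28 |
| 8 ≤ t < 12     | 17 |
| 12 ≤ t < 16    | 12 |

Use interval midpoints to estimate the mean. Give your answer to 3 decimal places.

7.370

Midpoints: 2, 6, 10, 14
Σfm = 16×2 + 28×6 + 17×10 + 12×14 = 538
n = Σf = 73
Mean = 538 / 73 = 7.3699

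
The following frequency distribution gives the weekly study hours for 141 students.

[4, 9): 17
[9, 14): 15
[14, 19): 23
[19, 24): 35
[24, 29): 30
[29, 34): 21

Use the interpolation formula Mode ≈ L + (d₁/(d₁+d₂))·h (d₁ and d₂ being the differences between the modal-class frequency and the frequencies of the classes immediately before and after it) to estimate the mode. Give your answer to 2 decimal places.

Modal class: [19, 24) (highest frequency 35).
d₁ = 35 − 23 = 12, d₂ = 35 − 30 = 5
Mode ≈ 19 + (12/(12+5)) × 5 = 19 + 3.5294 = 22.5294

22.53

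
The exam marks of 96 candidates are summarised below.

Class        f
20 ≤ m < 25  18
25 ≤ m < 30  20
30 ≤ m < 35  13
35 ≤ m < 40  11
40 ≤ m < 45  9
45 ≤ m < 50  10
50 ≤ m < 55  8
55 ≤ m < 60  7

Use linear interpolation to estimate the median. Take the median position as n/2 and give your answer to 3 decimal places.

Cumulative frequencies: 18, 38, 51, 62, 71, 81, 89, 96
n = 96; position = n/2 = 48.
This falls in the class 30 ≤ m < 35: L = 30, F = 38, f = 13, h = 5.
Median ≈ 30 + ((48 − 38) / 13) × 5 = 33.8462

33.846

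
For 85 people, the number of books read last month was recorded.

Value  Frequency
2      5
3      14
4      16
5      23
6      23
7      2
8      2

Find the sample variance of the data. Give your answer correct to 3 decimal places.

1.882

Values: 2, 3, 4, 5, 6, 7, 8
n = 85, Σfx = 399, mean = 4.6941
Σfx² = 2031
Σf(x − x̄)² = Σfx² − (Σfx)²/n = 2031 − 399²/85 = 158.0471
Sample variance = 158.0471 / 84 = 1.8815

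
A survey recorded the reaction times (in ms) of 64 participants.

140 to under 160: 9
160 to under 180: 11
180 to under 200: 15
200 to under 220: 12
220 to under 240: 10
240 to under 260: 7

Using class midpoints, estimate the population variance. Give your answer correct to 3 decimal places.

Midpoints: 150, 170, 190, 210, 230, 250
n = 64, Σfm = 12640, mean = 197.5000
Σfm² = 2557600
Σf(m − x̄)² = Σfm² − (Σfm)²/n = 2557600 − 12640²/64 = 61200.0000
Population variance = 61200.0000 / 64 = 956.2500

956.250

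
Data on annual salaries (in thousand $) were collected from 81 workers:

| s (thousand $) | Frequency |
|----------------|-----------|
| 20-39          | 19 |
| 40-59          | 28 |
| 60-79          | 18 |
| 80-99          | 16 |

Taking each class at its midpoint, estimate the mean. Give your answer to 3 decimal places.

Midpoints: 29.5, 49.5, 69.5, 89.5
Σfm = 19×29.5 + 28×49.5 + 18×69.5 + 16×89.5 = 4629.5
n = Σf = 81
Mean = 4629.5 / 81 = 57.1543

57.154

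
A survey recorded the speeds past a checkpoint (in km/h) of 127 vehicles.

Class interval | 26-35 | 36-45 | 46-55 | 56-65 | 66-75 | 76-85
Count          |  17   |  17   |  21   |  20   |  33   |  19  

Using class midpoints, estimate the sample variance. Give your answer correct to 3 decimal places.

Midpoints: 30.5, 40.5, 50.5, 60.5, 70.5, 80.5
n = 127, Σfm = 7333.5, mean = 57.7441
Σfm² = 457601.75
Σf(m − x̄)² = Σfm² − (Σfm)²/n = 457601.75 − 7333.5²/127 = 34135.4331
Sample variance = 34135.4331 / 126 = 270.9161

270.916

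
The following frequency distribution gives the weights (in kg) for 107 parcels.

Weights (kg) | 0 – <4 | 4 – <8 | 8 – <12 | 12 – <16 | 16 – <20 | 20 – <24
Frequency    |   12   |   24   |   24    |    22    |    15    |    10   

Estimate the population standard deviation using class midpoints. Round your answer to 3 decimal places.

5.905

Midpoints: 2, 6, 10, 14, 18, 22
n = 107, Σfm = 1206, mean = 11.2710
Σfm² = 17324
Σf(m − x̄)² = Σfm² − (Σfm)²/n = 17324 − 1206²/107 = 3731.1402
Population variance = 3731.1402 / 107 = 34.8705
Standard deviation = √34.8705 = 5.9051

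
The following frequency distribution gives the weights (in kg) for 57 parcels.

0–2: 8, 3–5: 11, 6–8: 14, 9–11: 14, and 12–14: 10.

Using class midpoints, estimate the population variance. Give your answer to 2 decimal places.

Midpoints: 1, 4, 7, 10, 13
n = 57, Σfm = 420, mean = 7.3684
Σfm² = 3960
Σf(m − x̄)² = Σfm² − (Σfm)²/n = 3960 − 420²/57 = 865.2632
Population variance = 865.2632 / 57 = 15.1801

15.18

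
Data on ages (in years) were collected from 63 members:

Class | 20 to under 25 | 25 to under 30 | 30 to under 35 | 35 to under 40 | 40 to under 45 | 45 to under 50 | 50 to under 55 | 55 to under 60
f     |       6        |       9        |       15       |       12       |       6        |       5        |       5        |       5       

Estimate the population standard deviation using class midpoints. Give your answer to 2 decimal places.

10.08

Midpoints: 22.5, 27.5, 32.5, 37.5, 42.5, 47.5, 52.5, 57.5
n = 63, Σfm = 2362.5, mean = 37.5000
Σfm² = 94993.75
Σf(m − x̄)² = Σfm² − (Σfm)²/n = 94993.75 − 2362.5²/63 = 6400.0000
Population variance = 6400.0000 / 63 = 101.5873
Standard deviation = √101.5873 = 10.0791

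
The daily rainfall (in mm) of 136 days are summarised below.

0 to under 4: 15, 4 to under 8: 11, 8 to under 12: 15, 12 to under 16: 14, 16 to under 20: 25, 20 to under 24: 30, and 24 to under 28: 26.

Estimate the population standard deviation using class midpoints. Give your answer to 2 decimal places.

Midpoints: 2, 6, 10, 14, 18, 22, 26
n = 136, Σfm = 2228, mean = 16.3824
Σfm² = 44896
Σf(m − x̄)² = Σfm² − (Σfm)²/n = 44896 − 2228²/136 = 8396.1176
Population variance = 8396.1176 / 136 = 61.7362
Standard deviation = √61.7362 = 7.8572

7.86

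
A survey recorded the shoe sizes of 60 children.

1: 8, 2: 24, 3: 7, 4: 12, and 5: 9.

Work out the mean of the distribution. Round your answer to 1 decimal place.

Values: 1, 2, 3, 4, 5
Σfx = 8×1 + 24×2 + 7×3 + 12×4 + 9×5 = 170
n = Σf = 60
Mean = 170 / 60 = 2.8333

2.8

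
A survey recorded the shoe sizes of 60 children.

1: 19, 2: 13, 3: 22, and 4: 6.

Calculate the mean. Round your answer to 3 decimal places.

Values: 1, 2, 3, 4
Σfx = 19×1 + 13×2 + 22×3 + 6×4 = 135
n = Σf = 60
Mean = 135 / 60 = 2.2500

2.250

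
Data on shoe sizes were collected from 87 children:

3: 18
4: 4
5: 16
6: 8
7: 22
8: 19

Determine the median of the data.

6

Cumulative frequencies: 18, 22, 38, 46, 68, 87
n = 87, so the median is the value in position (n+1)/2 = 44.
Position 44 falls at value 6.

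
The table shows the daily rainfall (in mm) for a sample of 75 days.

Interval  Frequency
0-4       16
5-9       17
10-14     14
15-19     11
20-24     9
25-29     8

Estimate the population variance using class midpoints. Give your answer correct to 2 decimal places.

66.60

Midpoints: 2, 7, 12, 17, 22, 27
n = 75, Σfm = 920, mean = 12.2667
Σfm² = 16280
Σf(m − x̄)² = Σfm² − (Σfm)²/n = 16280 − 920²/75 = 4994.6667
Population variance = 4994.6667 / 75 = 66.5956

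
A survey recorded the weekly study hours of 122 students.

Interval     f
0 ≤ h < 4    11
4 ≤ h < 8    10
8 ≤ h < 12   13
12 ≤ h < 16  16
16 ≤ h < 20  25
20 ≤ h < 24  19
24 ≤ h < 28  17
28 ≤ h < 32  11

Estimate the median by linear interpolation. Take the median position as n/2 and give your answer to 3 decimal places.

Cumulative frequencies: 11, 21, 34, 50, 75, 94, 111, 122
n = 122; position = n/2 = 61.
This falls in the class 16 ≤ h < 20: L = 16, F = 50, f = 25, h = 4.
Median ≈ 16 + ((61 − 50) / 25) × 4 = 17.7600

17.760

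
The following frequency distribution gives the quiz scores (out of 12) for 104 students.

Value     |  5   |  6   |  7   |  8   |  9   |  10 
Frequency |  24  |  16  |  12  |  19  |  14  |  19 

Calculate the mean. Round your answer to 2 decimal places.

7.38

Values: 5, 6, 7, 8, 9, 10
Σfx = 24×5 + 16×6 + 12×7 + 19×8 + 14×9 + 19×10 = 768
n = Σf = 104
Mean = 768 / 104 = 7.3846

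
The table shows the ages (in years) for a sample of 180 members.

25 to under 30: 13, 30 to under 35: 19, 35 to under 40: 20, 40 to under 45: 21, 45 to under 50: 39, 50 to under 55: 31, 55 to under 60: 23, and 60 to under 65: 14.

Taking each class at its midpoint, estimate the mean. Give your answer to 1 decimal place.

Midpoints: 27.5, 32.5, 37.5, 42.5, 47.5, 52.5, 57.5, 62.5
Σfm = 13×27.5 + 19×32.5 + 20×37.5 + 21×42.5 + 39×47.5 + 31×52.5 + 23×57.5 + 14×62.5 = 8295
n = Σf = 180
Mean = 8295 / 180 = 46.0833

46.1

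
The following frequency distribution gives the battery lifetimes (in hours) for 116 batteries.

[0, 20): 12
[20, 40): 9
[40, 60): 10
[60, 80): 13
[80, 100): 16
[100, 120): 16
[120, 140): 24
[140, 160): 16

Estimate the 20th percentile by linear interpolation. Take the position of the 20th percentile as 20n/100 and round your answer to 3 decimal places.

44.400

Cumulative frequencies: 12, 21, 31, 44, 60, 76, 100, 116
n = 116; position = 20n/100 = 23.2.
This falls in the class [40, 60): L = 40, F = 21, f = 10, h = 20.
20th percentile ≈ 40 + ((23.2 − 21) / 10) × 20 = 44.4000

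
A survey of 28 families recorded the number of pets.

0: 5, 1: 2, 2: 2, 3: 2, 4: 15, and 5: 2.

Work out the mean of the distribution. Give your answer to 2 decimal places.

Values: 0, 1, 2, 3, 4, 5
Σfx = 5×0 + 2×1 + 2×2 + 2×3 + 15×4 + 2×5 = 82
n = Σf = 28
Mean = 82 / 28 = 2.9286

2.93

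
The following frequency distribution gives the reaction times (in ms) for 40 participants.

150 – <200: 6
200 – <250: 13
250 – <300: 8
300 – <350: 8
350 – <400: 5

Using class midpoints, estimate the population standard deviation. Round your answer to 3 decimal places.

Midpoints: 175, 225, 275, 325, 375
n = 40, Σfm = 10650, mean = 266.2500
Σfm² = 2995000
Σf(m − x̄)² = Σfm² − (Σfm)²/n = 2995000 − 10650²/40 = 159437.5000
Population variance = 159437.5000 / 40 = 3985.9375
Standard deviation = √3985.9375 = 63.1343

63.134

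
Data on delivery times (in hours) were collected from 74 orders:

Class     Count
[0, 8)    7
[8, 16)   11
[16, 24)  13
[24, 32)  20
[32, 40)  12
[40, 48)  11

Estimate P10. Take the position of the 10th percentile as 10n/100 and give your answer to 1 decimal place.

Cumulative frequencies: 7, 18, 31, 51, 63, 74
n = 74; position = 10n/100 = 7.4.
This falls in the class [8, 16): L = 8, F = 7, f = 11, h = 8.
10th percentile ≈ 8 + ((7.4 − 7) / 11) × 8 = 8.2909

8.3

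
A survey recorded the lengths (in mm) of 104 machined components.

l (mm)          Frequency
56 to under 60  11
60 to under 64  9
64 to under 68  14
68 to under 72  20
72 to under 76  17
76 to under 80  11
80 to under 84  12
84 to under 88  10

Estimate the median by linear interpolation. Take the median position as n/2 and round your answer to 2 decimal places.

Cumulative frequencies: 11, 20, 34, 54, 71, 82, 94, 104
n = 104; position = n/2 = 52.
This falls in the class 68 to under 72: L = 68, F = 34, f = 20, h = 4.
Median ≈ 68 + ((52 − 34) / 20) × 4 = 71.6000

71.60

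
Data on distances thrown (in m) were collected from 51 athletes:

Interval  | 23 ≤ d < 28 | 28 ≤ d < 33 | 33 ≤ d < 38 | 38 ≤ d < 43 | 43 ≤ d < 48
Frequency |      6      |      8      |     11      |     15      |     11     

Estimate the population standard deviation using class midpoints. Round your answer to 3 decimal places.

Midpoints: 25.5, 30.5, 35.5, 40.5, 45.5
n = 51, Σfm = 1895.5, mean = 37.1667
Σfm² = 72582.75
Σf(m − x̄)² = Σfm² − (Σfm)²/n = 72582.75 − 1895.5²/51 = 2133.3333
Population variance = 2133.3333 / 51 = 41.8301
Standard deviation = √41.8301 = 6.4676

6.468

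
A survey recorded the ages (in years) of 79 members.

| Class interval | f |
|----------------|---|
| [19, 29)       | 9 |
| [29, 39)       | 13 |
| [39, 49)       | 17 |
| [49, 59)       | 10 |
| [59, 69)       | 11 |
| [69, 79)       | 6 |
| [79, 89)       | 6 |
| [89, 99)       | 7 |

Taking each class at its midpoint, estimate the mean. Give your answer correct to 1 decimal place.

53.9

Midpoints: 24, 34, 44, 54, 64, 74, 84, 94
Σfm = 9×24 + 13×34 + 17×44 + 10×54 + 11×64 + 6×74 + 6×84 + 7×94 = 4256
n = Σf = 79
Mean = 4256 / 79 = 53.8734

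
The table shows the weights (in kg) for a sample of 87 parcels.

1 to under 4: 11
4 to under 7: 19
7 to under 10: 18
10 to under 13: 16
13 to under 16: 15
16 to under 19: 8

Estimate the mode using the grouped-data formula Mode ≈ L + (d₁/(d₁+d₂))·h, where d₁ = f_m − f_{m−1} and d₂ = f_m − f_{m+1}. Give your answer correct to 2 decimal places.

Modal class: 4 to under 7 (highest frequency 19).
d₁ = 19 − 11 = 8, d₂ = 19 − 18 = 1
Mode ≈ 4 + (8/(8+1)) × 3 = 4 + 2.6667 = 6.6667

6.67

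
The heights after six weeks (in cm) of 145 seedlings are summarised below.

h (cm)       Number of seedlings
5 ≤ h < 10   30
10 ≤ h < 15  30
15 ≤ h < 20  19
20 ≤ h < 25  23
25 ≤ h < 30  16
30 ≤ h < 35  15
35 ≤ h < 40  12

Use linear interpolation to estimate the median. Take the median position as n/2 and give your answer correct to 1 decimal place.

Cumulative frequencies: 30, 60, 79, 102, 118, 133, 145
n = 145; position = n/2 = 72.5.
This falls in the class 15 ≤ h < 20: L = 15, F = 60, f = 19, h = 5.
Median ≈ 15 + ((72.5 − 60) / 19) × 5 = 18.2895

18.3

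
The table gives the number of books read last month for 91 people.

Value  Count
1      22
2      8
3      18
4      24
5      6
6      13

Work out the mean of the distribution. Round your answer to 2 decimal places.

3.25

Values: 1, 2, 3, 4, 5, 6
Σfx = 22×1 + 8×2 + 18×3 + 24×4 + 6×5 + 13×6 = 296
n = Σf = 91
Mean = 296 / 91 = 3.2527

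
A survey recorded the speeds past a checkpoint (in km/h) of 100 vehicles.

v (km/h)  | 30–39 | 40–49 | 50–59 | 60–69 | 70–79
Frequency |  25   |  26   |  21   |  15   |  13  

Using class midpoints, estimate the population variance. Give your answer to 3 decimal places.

Midpoints: 34.5, 44.5, 54.5, 64.5, 74.5
n = 100, Σfm = 5100, mean = 51.0000
Σfm² = 278175
Σf(m − x̄)² = Σfm² − (Σfm)²/n = 278175 − 5100²/100 = 18075.0000
Population variance = 18075.0000 / 100 = 180.7500

180.750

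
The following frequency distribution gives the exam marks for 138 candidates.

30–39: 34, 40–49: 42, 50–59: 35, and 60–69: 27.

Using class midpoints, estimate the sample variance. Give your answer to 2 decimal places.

113.20

Midpoints: 34.5, 44.5, 54.5, 64.5
n = 138, Σfm = 6691, mean = 48.4855
Σfm² = 339924.5
Σf(m − x̄)² = Σfm² − (Σfm)²/n = 339924.5 − 6691²/138 = 15507.9710
Sample variance = 15507.9710 / 137 = 113.1969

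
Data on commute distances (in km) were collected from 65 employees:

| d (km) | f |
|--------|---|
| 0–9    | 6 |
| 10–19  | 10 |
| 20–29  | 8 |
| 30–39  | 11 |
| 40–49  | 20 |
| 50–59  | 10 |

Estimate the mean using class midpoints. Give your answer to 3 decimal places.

33.577

Midpoints: 4.5, 14.5, 24.5, 34.5, 44.5, 54.5
Σfm = 6×4.5 + 10×14.5 + 8×24.5 + 11×34.5 + 20×44.5 + 10×54.5 = 2182.5
n = Σf = 65
Mean = 2182.5 / 65 = 33.5769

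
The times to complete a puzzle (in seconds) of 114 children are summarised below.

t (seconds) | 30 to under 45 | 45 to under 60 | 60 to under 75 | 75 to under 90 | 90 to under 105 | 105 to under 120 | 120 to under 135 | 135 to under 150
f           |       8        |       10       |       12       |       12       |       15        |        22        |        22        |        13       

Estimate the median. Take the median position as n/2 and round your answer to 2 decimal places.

105.00

Cumulative frequencies: 8, 18, 30, 42, 57, 79, 101, 114
n = 114; position = n/2 = 57.
This falls in the class 90 to under 105: L = 90, F = 42, f = 15, h = 15.
Median ≈ 90 + ((57 − 42) / 15) × 15 = 105.0000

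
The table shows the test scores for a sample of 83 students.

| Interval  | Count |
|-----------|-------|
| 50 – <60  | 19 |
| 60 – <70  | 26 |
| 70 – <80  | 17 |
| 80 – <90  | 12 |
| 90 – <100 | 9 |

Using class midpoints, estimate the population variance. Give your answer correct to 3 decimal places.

Midpoints: 55, 65, 75, 85, 95
n = 83, Σfm = 5885, mean = 70.9036
Σfm² = 430875
Σf(m − x̄)² = Σfm² − (Σfm)²/n = 430875 − 5885²/83 = 13607.2289
Population variance = 13607.2289 / 83 = 163.9425

163.943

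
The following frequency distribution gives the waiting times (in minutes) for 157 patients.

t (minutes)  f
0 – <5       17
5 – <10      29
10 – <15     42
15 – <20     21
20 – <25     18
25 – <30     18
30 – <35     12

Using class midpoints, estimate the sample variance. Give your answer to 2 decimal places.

Midpoints: 2.5, 7.5, 12.5, 17.5, 22.5, 27.5, 32.5
n = 157, Σfm = 2442.5, mean = 15.5573
Σfm² = 50131.25
Σf(m − x̄)² = Σfm² − (Σfm)²/n = 50131.25 − 2442.5²/157 = 12132.4841
Sample variance = 12132.4841 / 156 = 77.7723

77.77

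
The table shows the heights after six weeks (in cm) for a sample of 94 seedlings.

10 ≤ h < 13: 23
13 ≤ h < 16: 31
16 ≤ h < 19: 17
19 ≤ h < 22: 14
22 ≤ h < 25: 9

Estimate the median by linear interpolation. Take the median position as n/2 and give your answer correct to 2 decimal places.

Cumulative frequencies: 23, 54, 71, 85, 94
n = 94; position = n/2 = 47.
This falls in the class 13 ≤ h < 16: L = 13, F = 23, f = 31, h = 3.
Median ≈ 13 + ((47 − 23) / 31) × 3 = 15.3226

15.32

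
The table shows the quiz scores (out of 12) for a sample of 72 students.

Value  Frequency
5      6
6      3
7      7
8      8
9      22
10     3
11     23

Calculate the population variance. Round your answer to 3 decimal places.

3.521

Values: 5, 6, 7, 8, 9, 10, 11
n = 72, Σfx = 642, mean = 8.9167
Σfx² = 5978
Σf(x − x̄)² = Σfx² − (Σfx)²/n = 5978 − 642²/72 = 253.5000
Population variance = 253.5000 / 72 = 3.5208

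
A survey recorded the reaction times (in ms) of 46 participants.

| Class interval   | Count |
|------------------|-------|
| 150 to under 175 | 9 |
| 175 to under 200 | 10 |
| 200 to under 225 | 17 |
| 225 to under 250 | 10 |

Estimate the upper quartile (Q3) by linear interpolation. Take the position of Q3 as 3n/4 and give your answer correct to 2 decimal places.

222.79

Cumulative frequencies: 9, 19, 36, 46
n = 46; position = 3n/4 = 34.5.
This falls in the class 200 to under 225: L = 200, F = 19, f = 17, h = 25.
Upper quartile ≈ 200 + ((34.5 − 19) / 17) × 25 = 222.7941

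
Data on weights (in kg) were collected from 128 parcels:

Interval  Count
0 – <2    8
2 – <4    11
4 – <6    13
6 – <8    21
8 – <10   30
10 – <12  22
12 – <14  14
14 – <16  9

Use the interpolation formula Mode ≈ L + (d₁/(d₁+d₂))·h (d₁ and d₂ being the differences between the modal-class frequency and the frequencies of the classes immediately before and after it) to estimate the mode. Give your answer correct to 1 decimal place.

Modal class: 8 – <10 (highest frequency 30).
d₁ = 30 − 21 = 9, d₂ = 30 − 22 = 8
Mode ≈ 8 + (9/(9+8)) × 2 = 8 + 1.0588 = 9.0588

9.1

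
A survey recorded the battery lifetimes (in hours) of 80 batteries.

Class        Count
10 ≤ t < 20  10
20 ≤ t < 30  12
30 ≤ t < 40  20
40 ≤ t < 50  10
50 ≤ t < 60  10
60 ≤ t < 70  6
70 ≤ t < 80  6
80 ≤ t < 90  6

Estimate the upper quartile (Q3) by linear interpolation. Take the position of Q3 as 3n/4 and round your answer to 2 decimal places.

Cumulative frequencies: 10, 22, 42, 52, 62, 68, 74, 80
n = 80; position = 3n/4 = 60.
This falls in the class 50 ≤ t < 60: L = 50, F = 52, f = 10, h = 10.
Upper quartile ≈ 50 + ((60 − 52) / 10) × 10 = 58.0000

58.00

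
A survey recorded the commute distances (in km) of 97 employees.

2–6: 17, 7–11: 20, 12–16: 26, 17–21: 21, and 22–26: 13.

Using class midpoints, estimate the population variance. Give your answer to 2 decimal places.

41.36

Midpoints: 4, 9, 14, 19, 24
n = 97, Σfm = 1323, mean = 13.6392
Σfm² = 22057
Σf(m − x̄)² = Σfm² − (Σfm)²/n = 22057 − 1323²/97 = 4012.3711
Population variance = 4012.3711 / 97 = 41.3647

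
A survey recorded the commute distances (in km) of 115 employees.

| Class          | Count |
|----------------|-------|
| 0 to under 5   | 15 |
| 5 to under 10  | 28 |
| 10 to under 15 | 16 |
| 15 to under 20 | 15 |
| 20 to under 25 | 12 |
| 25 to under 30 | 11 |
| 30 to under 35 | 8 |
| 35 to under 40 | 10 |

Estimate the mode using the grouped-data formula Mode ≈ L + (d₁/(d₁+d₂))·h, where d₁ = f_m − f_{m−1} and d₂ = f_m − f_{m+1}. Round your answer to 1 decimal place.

Modal class: 5 to under 10 (highest frequency 28).
d₁ = 28 − 15 = 13, d₂ = 28 − 16 = 12
Mode ≈ 5 + (13/(13+12)) × 5 = 5 + 2.6000 = 7.6000

7.6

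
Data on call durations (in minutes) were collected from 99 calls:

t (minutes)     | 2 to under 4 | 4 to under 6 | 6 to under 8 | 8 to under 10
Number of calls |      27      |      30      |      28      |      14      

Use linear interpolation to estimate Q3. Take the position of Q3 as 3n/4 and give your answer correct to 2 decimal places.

7.23

Cumulative frequencies: 27, 57, 85, 99
n = 99; position = 3n/4 = 74.25.
This falls in the class 6 to under 8: L = 6, F = 57, f = 28, h = 2.
Upper quartile ≈ 6 + ((74.25 − 57) / 28) × 2 = 7.2321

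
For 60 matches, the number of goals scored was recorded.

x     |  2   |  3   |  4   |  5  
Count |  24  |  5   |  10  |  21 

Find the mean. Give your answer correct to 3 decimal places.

3.467

Values: 2, 3, 4, 5
Σfx = 24×2 + 5×3 + 10×4 + 21×5 = 208
n = Σf = 60
Mean = 208 / 60 = 3.4667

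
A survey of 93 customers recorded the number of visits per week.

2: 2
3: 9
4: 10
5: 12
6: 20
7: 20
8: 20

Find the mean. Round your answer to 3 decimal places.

Values: 2, 3, 4, 5, 6, 7, 8
Σfx = 2×2 + 9×3 + 10×4 + 12×5 + 20×6 + 20×7 + 20×8 = 551
n = Σf = 93
Mean = 551 / 93 = 5.9247

5.925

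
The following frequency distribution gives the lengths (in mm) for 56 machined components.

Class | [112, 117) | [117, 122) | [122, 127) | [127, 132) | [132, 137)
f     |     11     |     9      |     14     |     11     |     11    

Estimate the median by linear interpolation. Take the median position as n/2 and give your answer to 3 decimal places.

Cumulative frequencies: 11, 20, 34, 45, 56
n = 56; position = n/2 = 28.
This falls in the class [122, 127): L = 122, F = 20, f = 14, h = 5.
Median ≈ 122 + ((28 − 20) / 14) × 5 = 124.8571

124.857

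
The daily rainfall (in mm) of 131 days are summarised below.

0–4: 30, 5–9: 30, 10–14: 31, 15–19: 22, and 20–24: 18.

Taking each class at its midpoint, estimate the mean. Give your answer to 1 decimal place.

10.8

Midpoints: 2, 7, 12, 17, 22
Σfm = 30×2 + 30×7 + 31×12 + 22×17 + 18×22 = 1412
n = Σf = 131
Mean = 1412 / 131 = 10.7786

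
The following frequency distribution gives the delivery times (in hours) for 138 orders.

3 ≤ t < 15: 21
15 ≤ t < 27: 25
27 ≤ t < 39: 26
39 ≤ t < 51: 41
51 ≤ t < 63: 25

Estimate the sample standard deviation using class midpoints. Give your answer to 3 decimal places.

16.074

Midpoints: 9, 21, 33, 45, 57
n = 138, Σfm = 4842, mean = 35.0870
Σfm² = 205290
Σf(m − x̄)² = Σfm² − (Σfm)²/n = 205290 − 4842²/138 = 35398.9565
Sample variance = 35398.9565 / 137 = 258.3865
Standard deviation = √258.3865 = 16.0744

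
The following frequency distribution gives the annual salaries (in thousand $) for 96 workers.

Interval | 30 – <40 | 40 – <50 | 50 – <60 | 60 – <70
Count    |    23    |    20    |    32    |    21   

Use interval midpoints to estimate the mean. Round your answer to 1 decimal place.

Midpoints: 35, 45, 55, 65
Σfm = 23×35 + 20×45 + 32×55 + 21×65 = 4830
n = Σf = 96
Mean = 4830 / 96 = 50.3125

50.3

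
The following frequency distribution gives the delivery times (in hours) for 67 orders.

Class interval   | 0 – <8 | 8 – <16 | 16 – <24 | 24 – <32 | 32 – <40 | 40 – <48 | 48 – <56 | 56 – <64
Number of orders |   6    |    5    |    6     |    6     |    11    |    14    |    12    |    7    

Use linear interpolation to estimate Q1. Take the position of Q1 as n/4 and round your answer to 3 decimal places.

Cumulative frequencies: 6, 11, 17, 23, 34, 48, 60, 67
n = 67; position = n/4 = 16.75.
This falls in the class 16 – <24: L = 16, F = 11, f = 6, h = 8.
Lower quartile ≈ 16 + ((16.75 − 11) / 6) × 8 = 23.6667

23.667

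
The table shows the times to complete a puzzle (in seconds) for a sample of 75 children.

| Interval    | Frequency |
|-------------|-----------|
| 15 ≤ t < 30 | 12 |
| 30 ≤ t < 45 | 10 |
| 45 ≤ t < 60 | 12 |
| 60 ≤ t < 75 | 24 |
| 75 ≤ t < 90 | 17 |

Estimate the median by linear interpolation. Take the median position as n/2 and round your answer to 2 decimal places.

Cumulative frequencies: 12, 22, 34, 58, 75
n = 75; position = n/2 = 37.5.
This falls in the class 60 ≤ t < 75: L = 60, F = 34, f = 24, h = 15.
Median ≈ 60 + ((37.5 − 34) / 24) × 15 = 62.1875

62.19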